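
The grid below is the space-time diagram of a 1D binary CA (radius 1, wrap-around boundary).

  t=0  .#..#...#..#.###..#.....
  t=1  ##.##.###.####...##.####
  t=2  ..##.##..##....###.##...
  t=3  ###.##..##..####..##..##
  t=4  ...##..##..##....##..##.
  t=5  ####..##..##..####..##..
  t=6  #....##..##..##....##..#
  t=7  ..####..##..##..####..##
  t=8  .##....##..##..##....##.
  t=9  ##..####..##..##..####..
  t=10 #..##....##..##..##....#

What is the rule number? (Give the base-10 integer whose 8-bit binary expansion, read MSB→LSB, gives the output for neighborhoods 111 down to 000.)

  [7] ### => .  t=0,i=14
  [6] ##. => .  t=0,i=15
  [5] #.# => #  t=0,i=12
  [4] #.. => .  t=0,i=2
  [3] .## => #  t=0,i=13
  [2] .#. => #  t=0,i=1
  [1] ..# => #  t=0,i=0
  [0] ... => #  t=0,i=6
  bits 00101111 = 47

47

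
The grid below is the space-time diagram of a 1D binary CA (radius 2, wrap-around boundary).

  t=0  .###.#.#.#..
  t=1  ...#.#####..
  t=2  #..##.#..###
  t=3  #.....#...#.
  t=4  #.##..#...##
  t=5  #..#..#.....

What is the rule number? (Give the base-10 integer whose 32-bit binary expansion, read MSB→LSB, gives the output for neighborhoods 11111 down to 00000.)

825334833

  [31] ##### => .  t=1,i=7
  [30] ####. => .  t=1,i=8
  [29] ###.# => #  t=0,i=3
  [28] ###.. => #  t=1,i=9
  [27] ##.## => .  t=4,i=1
  [26] ##.#. => .  t=0,i=4
  [25] ##..# => .  t=2,i=1
  [24] ##... => #  t=1,i=10
  [23] #.### => .  t=1,i=5
  [22] #.##. => .  t=4,i=2
  [21] #.#.# => #  t=0,i=5
  [20] #.#.. => #  t=0,i=9
  [19] #..## => .  t=2,i=2
  [18] #..#. => .  t=4,i=5
  [17] #...# => .  t=0,i=11
  [16] #.... => #  t=1,i=11
  [15] .#### => #  t=1,i=6
  [14] .###. => .  t=0,i=2
  [13] .##.# => .  t=2,i=4
  [12] .##.. => #  t=4,i=3
  [11] .#.## => #  t=1,i=4
  [10] .#.#. => #  t=0,i=6
  [9] .#..# => .  t=2,i=7
  [8] .#... => .  t=0,i=10
  [7] ..### => .  t=0,i=1
  [6] ..##. => .  t=2,i=3
  [5] ..#.# => #  t=1,i=3
  [4] ..#.. => #  t=3,i=6
  [3] ...## => .  t=0,i=0
  [2] ...#. => .  t=1,i=2
  [1] ....# => .  t=1,i=1
  [0] ..... => #  t=1,i=0
  bits 00110001001100011001110000110001 = 825334833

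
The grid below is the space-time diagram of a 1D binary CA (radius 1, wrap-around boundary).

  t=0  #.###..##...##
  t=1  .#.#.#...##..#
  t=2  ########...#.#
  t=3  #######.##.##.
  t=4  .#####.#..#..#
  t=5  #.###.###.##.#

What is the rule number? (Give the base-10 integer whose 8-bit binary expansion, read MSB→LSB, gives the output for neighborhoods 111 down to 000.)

181

  ### -> #   bit 7 = 1  t=0,i=3
  ##. -> .   bit 6 = 0  t=0,i=0
  #.# -> #   bit 5 = 1  t=0,i=1
  #.. -> #   bit 4 = 1  t=0,i=5
  .## -> .   bit 3 = 0  t=0,i=2
  .#. -> #   bit 2 = 1  t=1,i=1
  ..# -> .   bit 1 = 0  t=0,i=6
  ... -> #   bit 0 = 1  t=0,i=10
  bits 10110101 = 181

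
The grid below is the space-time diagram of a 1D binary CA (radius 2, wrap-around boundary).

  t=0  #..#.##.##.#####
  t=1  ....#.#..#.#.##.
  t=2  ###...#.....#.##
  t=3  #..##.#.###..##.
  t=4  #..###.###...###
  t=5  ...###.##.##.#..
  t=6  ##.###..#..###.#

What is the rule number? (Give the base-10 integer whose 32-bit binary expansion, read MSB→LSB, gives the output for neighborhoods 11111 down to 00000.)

2777905363

  nb #####: next=#  (t=0,i=13, bit31=1)
  nb ####.: next=.  (t=0,i=15, bit30=0)
  nb ###.#: next=#  (t=4,i=5, bit29=1)
  nb ###..: next=.  (t=0,i=0, bit28=0)
  nb ##.##: next=.  (t=0,i=7, bit27=0)
  nb ##.#.: next=#  (t=3,i=5, bit26=1)
  nb ##..#: next=.  (t=0,i=1, bit25=0)
  nb ##...: next=#  (t=1,i=15, bit24=1)
  nb #.###: next=#  (t=0,i=11, bit23=1)
  nb #.##.: next=.  (t=0,i=5, bit22=0)
  nb #.#.#: next=.  (t=1,i=11, bit21=0)
  nb #.#..: next=#  (t=1,i=6, bit20=1)
  nb #..##: next=.  (t=3,i=2, bit19=0)
  nb #..#.: next=.  (t=0,i=2, bit18=0)
  nb #...#: next=#  (t=2,i=4, bit17=1)
  nb #....: next=#  (t=1,i=0, bit16=1)
  nb .####: next=.  (t=0,i=12, bit15=0)
  nb .###.: next=#  (t=3,i=9, bit14=1)
  nb .##.#: next=#  (t=0,i=6, bit13=1)
  nb .##..: next=#  (t=1,i=14, bit12=1)
  nb .#.##: next=#  (t=0,i=4, bit11=1)
  nb .#.#.: next=.  (t=1,i=5, bit10=0)
  nb .#..#: next=.  (t=1,i=7, bit9=0)
  nb .#...: next=.  (t=2,i=7, bit8=0)
  nb ..###: next=#  (t=4,i=3, bit7=1)
  nb ..##.: next=#  (t=3,i=3, bit6=1)
  nb ..#.#: next=.  (t=0,i=3, bit5=0)
  nb ..#..: next=#  (t=2,i=6, bit4=1)
  nb ...##: next=.  (t=4,i=12, bit3=0)
  nb ...#.: next=.  (t=1,i=3, bit2=0)
  nb ....#: next=#  (t=1,i=2, bit1=1)
  nb .....: next=#  (t=1,i=1, bit0=1)
  bits 10100101100100110111100011010011 = 2777905363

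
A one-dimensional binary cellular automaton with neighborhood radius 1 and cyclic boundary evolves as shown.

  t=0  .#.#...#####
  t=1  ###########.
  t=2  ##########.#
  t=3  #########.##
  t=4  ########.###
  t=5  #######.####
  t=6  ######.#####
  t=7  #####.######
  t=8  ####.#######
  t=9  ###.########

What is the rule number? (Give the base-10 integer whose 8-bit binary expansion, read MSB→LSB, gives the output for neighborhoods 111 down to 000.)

  nb ###: next=#  (t=0,i=8, bit7=1)
  nb ##.: next=.  (t=0,i=11, bit6=0)
  nb #.#: next=#  (t=0,i=0, bit5=1)
  nb #..: next=#  (t=0,i=4, bit4=1)
  nb .##: next=#  (t=0,i=7, bit3=1)
  nb .#.: next=#  (t=0,i=1, bit2=1)
  nb ..#: next=#  (t=0,i=6, bit1=1)
  nb ...: next=#  (t=0,i=5, bit0=1)
  bits 10111111 = 191

191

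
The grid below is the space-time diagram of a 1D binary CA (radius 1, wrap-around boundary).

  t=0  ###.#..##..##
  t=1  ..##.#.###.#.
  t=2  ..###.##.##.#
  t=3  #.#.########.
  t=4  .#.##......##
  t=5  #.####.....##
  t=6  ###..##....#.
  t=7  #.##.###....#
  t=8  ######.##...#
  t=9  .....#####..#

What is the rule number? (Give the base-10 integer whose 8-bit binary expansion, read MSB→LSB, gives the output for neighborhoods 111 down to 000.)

120

  ### -> .   bit 7 = 0  t=0,i=0
  ##. -> #   bit 6 = 1  t=0,i=2
  #.# -> #   bit 5 = 1  t=0,i=3
  #.. -> #   bit 4 = 1  t=0,i=5
  .## -> #   bit 3 = 1  t=0,i=7
  .#. -> .   bit 2 = 0  t=0,i=4
  ..# -> .   bit 1 = 0  t=0,i=6
  ... -> .   bit 0 = 0  t=1,i=0
  bits 01111000 = 120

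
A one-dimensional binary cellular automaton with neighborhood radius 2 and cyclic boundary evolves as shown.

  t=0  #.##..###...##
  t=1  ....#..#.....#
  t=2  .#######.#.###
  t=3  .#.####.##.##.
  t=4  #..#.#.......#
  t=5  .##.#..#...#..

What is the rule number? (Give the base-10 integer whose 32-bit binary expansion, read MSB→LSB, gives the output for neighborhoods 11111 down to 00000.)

3332720150

  nb #####: next=#  (t=2,i=3, bit31=1)
  nb ####.: next=#  (t=2,i=6, bit30=1)
  nb ###.#: next=.  (t=0,i=0, bit29=0)
  nb ###..: next=.  (t=0,i=8, bit28=0)
  nb ##.##: next=.  (t=0,i=1, bit27=0)
  nb ##.#.: next=#  (t=2,i=8, bit26=1)
  nb ##..#: next=#  (t=0,i=4, bit25=1)
  nb ##...: next=.  (t=0,i=9, bit24=0)
  nb #.###: next=#  (t=2,i=1, bit23=1)
  nb #.##.: next=.  (t=0,i=2, bit22=0)
  nb #.#.#: next=#  (t=2,i=9, bit21=1)
  nb #.#..: next=.  (t=4,i=5, bit20=0)
  nb #..##: next=.  (t=0,i=5, bit19=0)
  nb #..#.: next=#  (t=1,i=6, bit18=1)
  nb #...#: next=.  (t=0,i=10, bit17=0)
  nb #....: next=#  (t=1,i=1, bit16=1)
  nb .####: next=.  (t=2,i=2, bit15=0)
  nb .###.: next=#  (t=0,i=7, bit14=1)
  nb .##.#: next=.  (t=3,i=9, bit13=0)
  nb .##..: next=.  (t=0,i=3, bit12=0)
  nb .#.##: next=.  (t=2,i=10, bit11=0)
  nb .#.#.: next=#  (t=4,i=4, bit10=1)
  nb .#..#: next=#  (t=1,i=5, bit9=1)
  nb .#...: next=.  (t=1,i=0, bit8=0)
  nb ..###: next=.  (t=0,i=6, bit7=0)
  nb ..##.: next=.  (t=4,i=13, bit6=0)
  nb ..#.#: next=.  (t=3,i=1, bit5=0)
  nb ..#..: next=#  (t=1,i=4, bit4=1)
  nb ...##: next=.  (t=0,i=11, bit3=0)
  nb ...#.: next=#  (t=1,i=3, bit2=1)
  nb ....#: next=#  (t=1,i=2, bit1=1)
  nb .....: next=.  (t=1,i=10, bit0=0)
  bits 11000110101001010100011000010110 = 3332720150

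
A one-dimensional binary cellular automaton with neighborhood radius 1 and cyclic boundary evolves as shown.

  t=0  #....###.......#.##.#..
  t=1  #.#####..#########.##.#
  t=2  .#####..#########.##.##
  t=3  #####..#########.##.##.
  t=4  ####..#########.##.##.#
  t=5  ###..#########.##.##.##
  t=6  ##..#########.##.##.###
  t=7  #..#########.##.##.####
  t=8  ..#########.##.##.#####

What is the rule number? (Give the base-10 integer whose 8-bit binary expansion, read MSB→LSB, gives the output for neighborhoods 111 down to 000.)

  [7] ### => #  t=0,i=6
  [6] ##. => .  t=0,i=7
  [5] #.# => #  t=0,i=16
  [4] #.. => .  t=0,i=1
  [3] .## => #  t=0,i=5
  [2] .#. => #  t=0,i=0
  [1] ..# => #  t=0,i=4
  [0] ... => #  t=0,i=2
  bits 10101111 = 175

175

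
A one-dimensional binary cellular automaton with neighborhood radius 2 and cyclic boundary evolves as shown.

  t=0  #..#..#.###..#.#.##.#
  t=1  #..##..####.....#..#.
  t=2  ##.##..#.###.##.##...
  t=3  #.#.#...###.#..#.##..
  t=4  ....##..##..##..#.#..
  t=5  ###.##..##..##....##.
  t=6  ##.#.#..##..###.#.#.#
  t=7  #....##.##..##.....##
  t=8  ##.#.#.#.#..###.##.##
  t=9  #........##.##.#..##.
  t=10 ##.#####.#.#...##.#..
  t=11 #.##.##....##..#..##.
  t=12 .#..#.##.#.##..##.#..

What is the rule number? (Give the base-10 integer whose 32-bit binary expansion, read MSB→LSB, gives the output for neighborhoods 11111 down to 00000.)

3650116563

  nb #####: next=#  (t=10,i=5, bit31=1)
  nb ####.: next=#  (t=1,i=9, bit30=1)
  nb ###.#: next=.  (t=2,i=11, bit29=0)
  nb ###..: next=#  (t=0,i=10, bit28=1)
  nb ##.##: next=#  (t=0,i=19, bit27=1)
  nb ##.#.: next=.  (t=3,i=11, bit26=0)
  nb ##..#: next=.  (t=0,i=1, bit25=0)
  nb ##...: next=#  (t=1,i=11, bit24=1)
  nb #.###: next=#  (t=0,i=8, bit23=1)
  nb #.##.: next=.  (t=0,i=17, bit22=0)
  nb #.#.#: next=.  (t=0,i=15, bit21=0)
  nb #.#..: next=#  (t=1,i=0, bit20=1)
  nb #..##: next=.  (t=1,i=2, bit19=0)
  nb #..#.: next=.  (t=0,i=2, bit18=0)
  nb #...#: next=.  (t=2,i=19, bit17=0)
  nb #....: next=.  (t=1,i=12, bit16=0)
  nb .####: next=.  (t=1,i=8, bit15=0)
  nb .###.: next=#  (t=0,i=9, bit14=1)
  nb .##.#: next=.  (t=0,i=18, bit13=0)
  nb .##..: next=#  (t=0,i=0, bit12=1)
  nb .#.##: next=#  (t=0,i=7, bit11=1)
  nb .#.#.: next=.  (t=0,i=14, bit10=0)
  nb .#..#: next=#  (t=0,i=4, bit9=1)
  nb .#...: next=#  (t=3,i=5, bit8=1)
  nb ..###: next=#  (t=1,i=7, bit7=1)
  nb ..##.: next=#  (t=1,i=3, bit6=1)
  nb ..#.#: next=.  (t=0,i=6, bit5=0)
  nb ..#..: next=#  (t=0,i=3, bit4=1)
  nb ...##: next=.  (t=2,i=20, bit3=0)
  nb ...#.: next=.  (t=1,i=15, bit2=0)
  nb ....#: next=#  (t=1,i=14, bit1=1)
  nb .....: next=#  (t=1,i=13, bit0=1)
  bits 11011001100100000101101111010011 = 3650116563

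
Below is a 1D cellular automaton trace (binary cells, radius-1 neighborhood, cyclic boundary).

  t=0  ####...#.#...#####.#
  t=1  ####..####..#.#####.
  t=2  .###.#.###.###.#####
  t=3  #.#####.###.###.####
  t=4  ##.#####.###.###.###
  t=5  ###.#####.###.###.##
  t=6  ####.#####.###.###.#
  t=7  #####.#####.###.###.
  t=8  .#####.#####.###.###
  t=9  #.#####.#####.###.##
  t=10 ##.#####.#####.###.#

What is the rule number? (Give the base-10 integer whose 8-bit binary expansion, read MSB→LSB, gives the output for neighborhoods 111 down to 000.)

230

  nb ###: next=#  (t=0,i=0, bit7=1)
  nb ##.: next=#  (t=0,i=3, bit6=1)
  nb #.#: next=#  (t=0,i=8, bit5=1)
  nb #..: next=.  (t=0,i=4, bit4=0)
  nb .##: next=.  (t=0,i=13, bit3=0)
  nb .#.: next=#  (t=0,i=7, bit2=1)
  nb ..#: next=#  (t=0,i=6, bit1=1)
  nb ...: next=.  (t=0,i=5, bit0=0)
  bits 11100110 = 230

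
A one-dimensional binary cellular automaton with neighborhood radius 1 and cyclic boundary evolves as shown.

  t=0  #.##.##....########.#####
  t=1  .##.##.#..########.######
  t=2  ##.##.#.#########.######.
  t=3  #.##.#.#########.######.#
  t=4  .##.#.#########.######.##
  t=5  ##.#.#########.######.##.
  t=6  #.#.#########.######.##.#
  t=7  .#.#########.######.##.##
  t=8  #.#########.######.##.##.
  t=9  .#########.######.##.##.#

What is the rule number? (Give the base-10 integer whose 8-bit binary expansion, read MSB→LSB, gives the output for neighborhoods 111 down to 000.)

186

  nb ###: next=#  (t=0,i=12, bit7=1)
  nb ##.: next=.  (t=0,i=0, bit6=0)
  nb #.#: next=#  (t=0,i=1, bit5=1)
  nb #..: next=#  (t=0,i=7, bit4=1)
  nb .##: next=#  (t=0,i=2, bit3=1)
  nb .#.: next=.  (t=1,i=7, bit2=0)
  nb ..#: next=#  (t=0,i=10, bit1=1)
  nb ...: next=.  (t=0,i=8, bit0=0)
  bits 10111010 = 186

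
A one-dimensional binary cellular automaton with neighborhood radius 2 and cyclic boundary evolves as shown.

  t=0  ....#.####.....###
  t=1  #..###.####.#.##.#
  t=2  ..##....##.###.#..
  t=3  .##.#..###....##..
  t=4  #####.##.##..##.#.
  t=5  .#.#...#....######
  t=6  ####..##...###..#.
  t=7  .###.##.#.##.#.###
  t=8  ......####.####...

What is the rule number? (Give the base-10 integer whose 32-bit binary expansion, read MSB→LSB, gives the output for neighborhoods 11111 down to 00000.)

  nb #####: next=.  (t=4,i=2, bit31=0)
  nb ####.: next=#  (t=0,i=8, bit30=1)
  nb ###.#: next=.  (t=1,i=5, bit29=0)
  nb ###..: next=#  (t=0,i=9, bit28=1)
  nb ##.##: next=.  (t=1,i=6, bit27=0)
  nb ##.#.: next=#  (t=1,i=11, bit26=1)
  nb ##..#: next=.  (t=1,i=1, bit25=0)
  nb ##...: next=#  (t=0,i=0, bit24=1)
  nb #.###: next=.  (t=0,i=6, bit23=0)
  nb #.##.: next=.  (t=1,i=14, bit22=0)
  nb #.#.#: next=#  (t=1,i=12, bit21=1)
  nb #.#..: next=#  (t=2,i=15, bit20=1)
  nb #..##: next=#  (t=1,i=2, bit19=1)
  nb #..#.: next=#  (t=6,i=15, bit18=1)
  nb #...#: next=.  (t=3,i=17, bit17=0)
  nb #....: next=.  (t=0,i=1, bit16=0)
  nb .####: next=#  (t=0,i=7, bit15=1)
  nb .###.: next=.  (t=0,i=16, bit14=0)
  nb .##.#: next=#  (t=1,i=15, bit13=1)
  nb .##..: next=.  (t=1,i=0, bit12=0)
  nb .#.##: next=#  (t=0,i=5, bit11=1)
  nb .#.#.: next=#  (t=5,i=2, bit10=1)
  nb .#..#: next=.  (t=3,i=5, bit9=0)
  nb .#...: next=.  (t=2,i=16, bit8=0)
  nb ..###: next=#  (t=0,i=15, bit7=1)
  nb ..##.: next=#  (t=2,i=2, bit6=1)
  nb ..#.#: next=#  (t=0,i=4, bit5=1)
  nb ..#..: next=#  (t=5,i=7, bit4=1)
  nb ...##: next=#  (t=0,i=14, bit3=1)
  nb ...#.: next=#  (t=0,i=3, bit2=1)
  nb ....#: next=.  (t=0,i=2, bit1=0)
  nb .....: next=#  (t=0,i=12, bit0=1)
  bits 01010101001111001010110011111101 = 1430039805

1430039805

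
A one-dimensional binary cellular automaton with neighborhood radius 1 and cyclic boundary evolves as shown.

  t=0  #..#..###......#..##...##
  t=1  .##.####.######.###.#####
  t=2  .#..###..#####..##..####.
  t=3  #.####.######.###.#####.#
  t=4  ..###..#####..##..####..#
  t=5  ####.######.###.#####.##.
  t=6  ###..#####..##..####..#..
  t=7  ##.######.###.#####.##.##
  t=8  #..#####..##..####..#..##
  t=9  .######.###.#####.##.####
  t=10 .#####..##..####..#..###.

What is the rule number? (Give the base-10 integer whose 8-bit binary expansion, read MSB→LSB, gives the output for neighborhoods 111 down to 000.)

155

  [7] ### => #  t=0,i=7
  [6] ##. => .  t=0,i=0
  [5] #.# => .  t=1,i=0
  [4] #.. => #  t=0,i=1
  [3] .## => #  t=0,i=6
  [2] .#. => .  t=0,i=3
  [1] ..# => #  t=0,i=2
  [0] ... => #  t=0,i=10
  bits 10011011 = 155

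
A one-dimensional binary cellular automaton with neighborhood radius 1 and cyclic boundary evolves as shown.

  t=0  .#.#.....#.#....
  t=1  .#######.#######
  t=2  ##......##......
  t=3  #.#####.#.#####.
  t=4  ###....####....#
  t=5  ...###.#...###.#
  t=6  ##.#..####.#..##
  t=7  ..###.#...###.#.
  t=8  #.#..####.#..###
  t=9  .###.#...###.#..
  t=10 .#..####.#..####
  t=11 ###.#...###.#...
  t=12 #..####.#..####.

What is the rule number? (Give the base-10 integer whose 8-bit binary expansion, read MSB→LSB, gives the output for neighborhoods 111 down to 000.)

61

  ### -> .   bit 7 = 0  t=1,i=2
  ##. -> .   bit 6 = 0  t=1,i=7
  #.# -> #   bit 5 = 1  t=0,i=2
  #.. -> #   bit 4 = 1  t=0,i=4
  .## -> #   bit 3 = 1  t=1,i=1
  .#. -> #   bit 2 = 1  t=0,i=1
  ..# -> .   bit 1 = 0  t=0,i=0
  ... -> #   bit 0 = 1  t=0,i=5
  bits 00111101 = 61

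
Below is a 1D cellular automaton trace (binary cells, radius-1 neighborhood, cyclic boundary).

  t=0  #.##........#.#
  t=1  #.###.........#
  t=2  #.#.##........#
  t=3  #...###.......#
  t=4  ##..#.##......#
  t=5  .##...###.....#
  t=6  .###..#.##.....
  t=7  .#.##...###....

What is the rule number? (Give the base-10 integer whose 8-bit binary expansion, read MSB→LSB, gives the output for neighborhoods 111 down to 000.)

  ### -> .   bit 7 = 0  t=1,i=3
  ##. -> #   bit 6 = 1  t=0,i=0
  #.# -> .   bit 5 = 0  t=0,i=1
  #.. -> #   bit 4 = 1  t=0,i=4
  .## -> #   bit 3 = 1  t=0,i=2
  .#. -> .   bit 2 = 0  t=0,i=12
  ..# -> .   bit 1 = 0  t=0,i=11
  ... -> .   bit 0 = 0  t=0,i=5
  bits 01011000 = 88

88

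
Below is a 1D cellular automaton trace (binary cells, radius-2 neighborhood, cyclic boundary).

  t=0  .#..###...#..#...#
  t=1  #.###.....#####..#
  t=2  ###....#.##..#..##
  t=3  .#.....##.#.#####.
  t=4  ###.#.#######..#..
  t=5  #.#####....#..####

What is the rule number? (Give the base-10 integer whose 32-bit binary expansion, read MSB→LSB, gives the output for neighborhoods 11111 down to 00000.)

  #####|.  b31=0 t=1,i=12
  ####.|#  b30=1 t=1,i=13
  ###.#|#  b29=1 t=4,i=2
  ###..|.  b28=0 t=0,i=6
  ##.##|#  b27=1 t=1,i=1
  ##.#.|#  b26=1 t=3,i=9
  ##..#|.  b25=0 t=1,i=15
  ##...|.  b24=0 t=0,i=7
  #.###|#  b23=1 t=1,i=2
  #.##.|.  b22=0 t=2,i=9
  #.#.#|#  b21=1 t=3,i=10
  #.#..|.  b20=0 t=0,i=1
  #..##|#  b19=1 t=0,i=3
  #..#.|#  b18=1 t=0,i=12
  #...#|.  b17=0 t=0,i=8
  #....|.  b16=0 t=1,i=6
  .####|.  b15=0 t=1,i=11
  .###.|.  b14=0 t=0,i=5
  .##.#|#  b13=1 t=1,i=0
  .##..|#  b12=1 t=2,i=10
  .#.##|#  b11=1 t=2,i=8
  .#.#.|#  b10=1 t=0,i=0
  .#..#|#  b9=1 t=0,i=2
  .#...|#  b8=1 t=0,i=14
  ..###|#  b7=1 t=0,i=4
  ..##.|#  b6=1 t=1,i=17
  ..#.#|#  b5=1 t=0,i=17
  ..#..|#  b4=1 t=0,i=10
  ...##|#  b3=1 t=1,i=9
  ...#.|.  b2=0 t=0,i=9
  ....#|.  b1=0 t=1,i=8
  .....|#  b0=1 t=1,i=7
  bits 01101100101011000011111111111001 = 1823227897

1823227897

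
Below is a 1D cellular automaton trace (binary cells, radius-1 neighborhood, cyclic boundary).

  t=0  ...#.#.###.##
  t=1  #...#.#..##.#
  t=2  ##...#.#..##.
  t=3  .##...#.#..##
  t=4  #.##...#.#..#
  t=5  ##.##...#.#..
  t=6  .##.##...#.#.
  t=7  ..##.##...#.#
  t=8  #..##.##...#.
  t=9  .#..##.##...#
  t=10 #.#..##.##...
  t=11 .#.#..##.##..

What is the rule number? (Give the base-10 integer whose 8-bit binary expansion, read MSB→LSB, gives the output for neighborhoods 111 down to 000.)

  [7] ### => .  t=0,i=8
  [6] ##. => #  t=0,i=9
  [5] #.# => #  t=0,i=4
  [4] #.. => #  t=0,i=0
  [3] .## => .  t=0,i=7
  [2] .#. => .  t=0,i=3
  [1] ..# => .  t=0,i=2
  [0] ... => .  t=0,i=1
  bits 01110000 = 112

112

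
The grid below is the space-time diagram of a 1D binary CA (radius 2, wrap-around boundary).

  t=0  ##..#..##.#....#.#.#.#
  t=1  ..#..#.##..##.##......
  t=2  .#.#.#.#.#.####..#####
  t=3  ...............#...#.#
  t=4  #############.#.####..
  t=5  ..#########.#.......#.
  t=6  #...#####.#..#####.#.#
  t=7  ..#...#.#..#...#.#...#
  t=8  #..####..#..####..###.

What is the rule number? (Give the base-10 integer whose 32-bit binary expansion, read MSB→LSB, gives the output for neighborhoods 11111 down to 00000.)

2856526693

  nb #####: next=#  (t=2,i=19, bit31=1)
  nb ####.: next=.  (t=2,i=13, bit30=0)
  nb ###.#: next=#  (t=2,i=21, bit29=1)
  nb ###..: next=.  (t=0,i=1, bit28=0)
  nb ##.##: next=#  (t=1,i=13, bit27=1)
  nb ##.#.: next=.  (t=0,i=9, bit26=0)
  nb ##..#: next=#  (t=0,i=2, bit25=1)
  nb ##...: next=.  (t=1,i=16, bit24=0)
  nb #.###: next=.  (t=0,i=21, bit23=0)
  nb #.##.: next=#  (t=1,i=7, bit22=1)
  nb #.#.#: next=.  (t=0,i=17, bit21=0)
  nb #.#..: next=.  (t=0,i=10, bit20=0)
  nb #..##: next=.  (t=0,i=6, bit19=0)
  nb #..#.: next=.  (t=0,i=3, bit18=0)
  nb #...#: next=#  (t=3,i=17, bit17=1)
  nb #....: next=#  (t=0,i=12, bit16=1)
  nb .####: next=.  (t=2,i=12, bit15=0)
  nb .###.: next=.  (t=0,i=0, bit14=0)
  nb .##.#: next=#  (t=0,i=8, bit13=1)
  nb .##..: next=.  (t=1,i=8, bit12=0)
  nb .#.##: next=.  (t=0,i=20, bit11=0)
  nb .#.#.: next=.  (t=0,i=16, bit10=0)
  nb .#..#: next=#  (t=0,i=5, bit9=1)
  nb .#...: next=#  (t=0,i=11, bit8=1)
  nb ..###: next=.  (t=2,i=17, bit7=0)
  nb ..##.: next=#  (t=0,i=7, bit6=1)
  nb ..#.#: next=#  (t=0,i=15, bit5=1)
  nb ..#..: next=.  (t=0,i=4, bit4=0)
  nb ...##: next=.  (t=5,i=1, bit3=0)
  nb ...#.: next=#  (t=0,i=14, bit2=1)
  nb ....#: next=.  (t=0,i=13, bit1=0)
  nb .....: next=#  (t=1,i=18, bit0=1)
  bits 10101010010000110010001101100101 = 2856526693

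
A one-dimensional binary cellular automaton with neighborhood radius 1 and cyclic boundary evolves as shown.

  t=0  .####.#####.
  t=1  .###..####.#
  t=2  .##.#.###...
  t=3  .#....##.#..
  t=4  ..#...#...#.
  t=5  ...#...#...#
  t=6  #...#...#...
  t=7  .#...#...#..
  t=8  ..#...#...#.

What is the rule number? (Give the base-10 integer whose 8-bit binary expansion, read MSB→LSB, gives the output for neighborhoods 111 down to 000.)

152

  [7] ### => #  t=0,i=2
  [6] ##. => .  t=0,i=4
  [5] #.# => .  t=0,i=5
  [4] #.. => #  t=0,i=11
  [3] .## => #  t=0,i=1
  [2] .#. => .  t=1,i=11
  [1] ..# => .  t=0,i=0
  [0] ... => .  t=2,i=10
  bits 10011000 = 152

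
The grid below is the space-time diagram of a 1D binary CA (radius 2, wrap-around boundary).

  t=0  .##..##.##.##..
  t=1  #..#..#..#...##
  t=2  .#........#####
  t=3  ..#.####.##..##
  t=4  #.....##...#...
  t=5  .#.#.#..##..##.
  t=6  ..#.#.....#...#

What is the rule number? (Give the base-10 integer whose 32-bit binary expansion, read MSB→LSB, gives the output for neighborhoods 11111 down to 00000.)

  nb #####: next=.  (t=2,i=12, bit31=0)
  nb ####.: next=#  (t=2,i=13, bit30=1)
  nb ###.#: next=#  (t=2,i=14, bit29=1)
  nb ###..: next=.  (t=1,i=0, bit28=0)
  nb ##.##: next=.  (t=0,i=7, bit27=0)
  nb ##.#.: next=.  (t=2,i=0, bit26=0)
  nb ##..#: next=#  (t=0,i=3, bit25=1)
  nb ##...: next=#  (t=0,i=13, bit24=1)
  nb #.###: next=.  (t=3,i=4, bit23=0)
  nb #.##.: next=.  (t=0,i=8, bit22=0)
  nb #.#.#: next=.  (t=5,i=3, bit21=0)
  nb #.#..: next=.  (t=2,i=1, bit20=0)
  nb #..##: next=.  (t=0,i=4, bit19=0)
  nb #..#.: next=.  (t=1,i=2, bit18=0)
  nb #...#: next=#  (t=0,i=14, bit17=1)
  nb #....: next=.  (t=2,i=3, bit16=0)
  nb .####: next=.  (t=2,i=11, bit15=0)
  nb .###.: next=#  (t=1,i=14, bit14=1)
  nb .##.#: next=#  (t=0,i=6, bit13=1)
  nb .##..: next=.  (t=0,i=2, bit12=0)
  nb .#.##: next=.  (t=3,i=3, bit11=0)
  nb .#.#.: next=#  (t=5,i=2, bit10=1)
  nb .#..#: next=.  (t=1,i=4, bit9=0)
  nb .#...: next=#  (t=1,i=10, bit8=1)
  nb ..###: next=#  (t=1,i=13, bit7=1)
  nb ..##.: next=.  (t=0,i=1, bit6=0)
  nb ..#.#: next=.  (t=3,i=2, bit5=0)
  nb ..#..: next=.  (t=1,i=3, bit4=0)
  nb ...##: next=#  (t=0,i=0, bit3=1)
  nb ...#.: next=.  (t=4,i=10, bit2=0)
  nb ....#: next=.  (t=2,i=8, bit1=0)
  nb .....: next=#  (t=2,i=4, bit0=1)
  bits 01100011000000100110010110001001 = 1661101449

1661101449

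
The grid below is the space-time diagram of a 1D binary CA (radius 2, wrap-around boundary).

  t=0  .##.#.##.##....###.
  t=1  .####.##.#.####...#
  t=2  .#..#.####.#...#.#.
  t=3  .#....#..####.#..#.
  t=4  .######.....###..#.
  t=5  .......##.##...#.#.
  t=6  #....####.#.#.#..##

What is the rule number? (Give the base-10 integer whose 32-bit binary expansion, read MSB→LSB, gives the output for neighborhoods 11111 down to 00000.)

  [31] ##### => .  t=4,i=3
  [30] ####. => .  t=1,i=3
  [29] ###.# => #  t=1,i=4
  [28] ###.. => .  t=0,i=17
  [27] ##.## => .  t=0,i=8
  [26] ##.#. => #  t=0,i=3
  [25] ##..# => #  t=0,i=18
  [24] ##... => #  t=0,i=11
  [23] #.### => #  t=1,i=1
  [22] #.##. => #  t=0,i=6
  [21] #.#.# => #  t=0,i=4
  [20] #.#.. => #  t=2,i=11
  [19] #..## => .  t=0,i=0
  [18] #..#. => .  t=2,i=0
  [17] #...# => .  t=1,i=16
  [16] #.... => #  t=0,i=12
  [15] .#### => .  t=1,i=2
  [14] .###. => .  t=0,i=16
  [13] .##.# => #  t=0,i=2
  [12] .##.. => .  t=0,i=10
  [11] .#.## => .  t=0,i=5
  [10] .#.#. => .  t=2,i=16
  [9] .#..# => .  t=2,i=2
  [8] .#... => #  t=2,i=12
  [7] ..### => .  t=0,i=15
  [6] ..##. => #  t=0,i=1
  [5] ..#.# => .  t=1,i=18
  [4] ..#.. => #  t=2,i=1
  [3] ...## => #  t=0,i=14
  [2] ...#. => #  t=1,i=17
  [1] ....# => #  t=0,i=13
  [0] ..... => .  t=4,i=9
  bits 00100111111100010010000101011110 = 670114142

670114142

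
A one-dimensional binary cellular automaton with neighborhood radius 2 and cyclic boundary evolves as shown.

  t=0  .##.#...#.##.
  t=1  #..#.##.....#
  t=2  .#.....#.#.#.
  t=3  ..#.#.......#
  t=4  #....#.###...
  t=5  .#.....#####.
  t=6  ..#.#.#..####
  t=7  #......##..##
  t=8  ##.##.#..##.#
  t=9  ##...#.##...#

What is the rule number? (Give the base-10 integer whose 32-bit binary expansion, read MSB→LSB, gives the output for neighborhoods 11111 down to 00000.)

  [31] ##### => #  t=5,i=9
  [30] ####. => #  t=5,i=10
  [29] ###.# => #  t=8,i=1
  [28] ###.. => #  t=4,i=9
  [27] ##.## => .  t=8,i=2
  [26] ##.#. => #  t=0,i=3
  [25] ##..# => #  t=0,i=12
  [24] ##... => #  t=1,i=7
  [23] #.### => #  t=4,i=7
  [22] #.##. => .  t=0,i=10
  [21] #.#.# => .  t=2,i=9
  [20] #.#.. => .  t=0,i=4
  [19] #..## => #  t=0,i=0
  [18] #..#. => .  t=1,i=2
  [17] #...# => #  t=0,i=6
  [16] #.... => .  t=1,i=8
  [15] .#### => .  t=5,i=8
  [14] .###. => #  t=4,i=8
  [13] .##.# => .  t=0,i=2
  [12] .##.. => .  t=0,i=11
  [11] .#.## => .  t=0,i=9
  [10] .#.#. => .  t=2,i=8
  [9] .#..# => #  t=2,i=12
  [8] .#... => #  t=0,i=5
  [7] ..### => .  t=5,i=7
  [6] ..##. => .  t=0,i=1
  [5] ..#.# => .  t=0,i=8
  [4] ..#.. => .  t=2,i=1
  [3] ...## => #  t=1,i=11
  [2] ...#. => .  t=0,i=7
  [1] ....# => .  t=1,i=10
  [0] ..... => #  t=1,i=9
  bits 11110111100010100100001100001001 = 4153033481

4153033481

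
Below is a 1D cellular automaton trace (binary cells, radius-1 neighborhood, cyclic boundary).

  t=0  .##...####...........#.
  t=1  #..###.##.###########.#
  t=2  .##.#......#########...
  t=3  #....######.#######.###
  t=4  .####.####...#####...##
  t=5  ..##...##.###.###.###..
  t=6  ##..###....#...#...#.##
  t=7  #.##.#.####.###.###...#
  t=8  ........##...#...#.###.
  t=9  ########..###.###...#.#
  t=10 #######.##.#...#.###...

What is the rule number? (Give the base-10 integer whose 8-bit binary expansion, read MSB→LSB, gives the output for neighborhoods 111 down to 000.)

147

  nb ###: next=#  (t=0,i=7, bit7=1)
  nb ##.: next=.  (t=0,i=2, bit6=0)
  nb #.#: next=.  (t=1,i=6, bit5=0)
  nb #..: next=#  (t=0,i=3, bit4=1)
  nb .##: next=.  (t=0,i=1, bit3=0)
  nb .#.: next=.  (t=0,i=21, bit2=0)
  nb ..#: next=#  (t=0,i=0, bit1=1)
  nb ...: next=#  (t=0,i=4, bit0=1)
  bits 10010011 = 147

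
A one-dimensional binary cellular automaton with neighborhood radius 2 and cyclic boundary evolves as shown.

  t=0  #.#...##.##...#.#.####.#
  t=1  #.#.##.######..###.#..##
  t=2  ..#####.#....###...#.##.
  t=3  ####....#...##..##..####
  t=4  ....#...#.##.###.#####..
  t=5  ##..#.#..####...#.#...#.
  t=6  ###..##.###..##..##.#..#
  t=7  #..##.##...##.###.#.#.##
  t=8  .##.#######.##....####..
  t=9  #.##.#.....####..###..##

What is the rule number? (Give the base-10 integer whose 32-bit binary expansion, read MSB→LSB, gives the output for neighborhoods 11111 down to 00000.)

  ##### -> .   bit 31 = 0  t=1,i=9
  ####. -> .   bit 30 = 0  t=0,i=20
  ###.# -> .   bit 29 = 0  t=0,i=21
  ###.. -> .   bit 28 = 0  t=1,i=12
  ##.## -> #   bit 27 = 1  t=0,i=8
  ##.#. -> .   bit 26 = 0  t=0,i=1
  ##..# -> #   bit 25 = 1  t=1,i=13
  ##... -> #   bit 24 = 1  t=0,i=11
  #.### -> .   bit 23 = 0  t=0,i=18
  #.##. -> #   bit 22 = 1  t=0,i=9
  #.#.# -> #   bit 21 = 1  t=0,i=16
  #.#.. -> #   bit 20 = 1  t=0,i=2
  #..## -> #   bit 19 = 1  t=1,i=14
  #..#. -> .   bit 18 = 0  t=5,i=3
  #...# -> #   bit 17 = 1  t=0,i=4
  #.... -> .   bit 16 = 0  t=2,i=10
  .#### -> #   bit 15 = 1  t=0,i=19
  .###. -> .   bit 14 = 0  t=1,i=16
  .##.# -> #   bit 13 = 1  t=0,i=0
  .##.. -> #   bit 12 = 1  t=0,i=10
  .#.## -> #   bit 11 = 1  t=0,i=17
  .#.#. -> #   bit 10 = 1  t=0,i=15
  .#..# -> .   bit 9 = 0  t=1,i=20
  .#... -> .   bit 8 = 0  t=0,i=3
  ..### -> #   bit 7 = 1  t=1,i=15
  ..##. -> .   bit 6 = 0  t=0,i=6
  ..#.# -> .   bit 5 = 0  t=0,i=14
  ..#.. -> #   bit 4 = 1  t=3,i=8
  ...## -> #   bit 3 = 1  t=0,i=5
  ...#. -> .   bit 2 = 0  t=0,i=13
  ....# -> .   bit 1 = 0  t=2,i=11
  ..... -> #   bit 0 = 1  t=4,i=0
  bits 00001011011110101011110010011001 = 192593049

192593049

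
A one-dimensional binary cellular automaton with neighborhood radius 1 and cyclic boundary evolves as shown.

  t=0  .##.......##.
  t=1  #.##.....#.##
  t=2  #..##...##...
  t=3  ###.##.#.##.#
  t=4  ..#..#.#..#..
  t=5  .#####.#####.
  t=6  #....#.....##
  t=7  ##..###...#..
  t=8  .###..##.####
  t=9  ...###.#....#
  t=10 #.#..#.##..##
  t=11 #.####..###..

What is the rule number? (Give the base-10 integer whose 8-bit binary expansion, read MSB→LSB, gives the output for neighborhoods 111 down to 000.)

  ###|.  b7=0 t=1,i=12
  ##.|#  b6=1 t=0,i=2
  #.#|.  b5=0 t=1,i=1
  #..|#  b4=1 t=0,i=3
  .##|.  b3=0 t=0,i=1
  .#.|#  b2=1 t=1,i=9
  ..#|#  b1=1 t=0,i=0
  ...|.  b0=0 t=0,i=4
  bits 01010110 = 86

86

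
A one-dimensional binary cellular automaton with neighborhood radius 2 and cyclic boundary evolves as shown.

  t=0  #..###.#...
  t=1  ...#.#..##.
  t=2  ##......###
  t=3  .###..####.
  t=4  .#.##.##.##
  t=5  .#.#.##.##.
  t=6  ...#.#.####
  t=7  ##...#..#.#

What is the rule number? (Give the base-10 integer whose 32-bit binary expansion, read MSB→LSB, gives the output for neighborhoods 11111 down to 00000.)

996381130

  ##### -> .   bit 31 = 0  t=2,i=10
  ####. -> .   bit 30 = 0  t=2,i=0
  ###.# -> #   bit 29 = 1  t=0,i=5
  ###.. -> #   bit 28 = 1  t=2,i=1
  ##.## -> #   bit 27 = 1  t=4,i=5
  ##.#. -> .   bit 26 = 0  t=0,i=6
  ##..# -> #   bit 25 = 1  t=3,i=4
  ##... -> #   bit 24 = 1  t=1,i=10
  #.### -> .   bit 23 = 0  t=6,i=7
  #.##. -> #   bit 22 = 1  t=4,i=3
  #.#.# -> #   bit 21 = 1  t=4,i=1
  #.#.. -> .   bit 20 = 0  t=0,i=7
  #..## -> .   bit 19 = 0  t=0,i=2
  #..#. -> .   bit 18 = 0  t=5,i=0
  #...# -> #   bit 17 = 1  t=0,i=9
  #.... -> #   bit 16 = 1  t=1,i=0
  .#### -> #   bit 15 = 1  t=2,i=9
  .###. -> .   bit 14 = 0  t=0,i=4
  .##.# -> .   bit 13 = 0  t=4,i=4
  .##.. -> #   bit 12 = 1  t=1,i=9
  .#.## -> .   bit 11 = 0  t=4,i=2
  .#.#. -> .   bit 10 = 0  t=1,i=4
  .#..# -> .   bit 9 = 0  t=0,i=1
  .#... -> #   bit 8 = 1  t=0,i=8
  ..### -> #   bit 7 = 1  t=0,i=3
  ..##. -> #   bit 6 = 1  t=1,i=8
  ..#.# -> .   bit 5 = 0  t=1,i=3
  ..#.. -> .   bit 4 = 0  t=0,i=0
  ...## -> #   bit 3 = 1  t=2,i=7
  ...#. -> .   bit 2 = 0  t=0,i=10
  ....# -> #   bit 1 = 1  t=1,i=1
  ..... -> .   bit 0 = 0  t=2,i=4
  bits 00111011011000111001000111001010 = 996381130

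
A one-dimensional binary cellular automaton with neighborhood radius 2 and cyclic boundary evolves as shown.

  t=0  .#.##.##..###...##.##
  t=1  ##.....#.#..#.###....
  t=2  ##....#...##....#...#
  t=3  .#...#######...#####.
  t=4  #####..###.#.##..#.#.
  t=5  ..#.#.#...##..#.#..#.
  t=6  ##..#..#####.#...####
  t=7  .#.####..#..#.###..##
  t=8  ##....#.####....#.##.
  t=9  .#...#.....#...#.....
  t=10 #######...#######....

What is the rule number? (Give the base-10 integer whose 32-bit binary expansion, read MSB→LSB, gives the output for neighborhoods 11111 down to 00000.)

2486047580

  #####|#  b31=1 t=3,i=7
  ####.|.  b30=0 t=3,i=10
  ###.#|.  b29=0 t=4,i=9
  ###..|#  b28=1 t=0,i=12
  ##.##|.  b27=0 t=0,i=5
  ##.#.|#  b26=1 t=0,i=0
  ##..#|.  b25=0 t=0,i=8
  ##...|.  b24=0 t=0,i=13
  #.###|.  b23=0 t=1,i=14
  #.##.|.  b22=0 t=0,i=3
  #.#.#|#  b21=1 t=0,i=1
  #.#..|.  b20=0 t=1,i=9
  #..##|#  b19=1 t=0,i=9
  #..#.|#  b18=1 t=1,i=11
  #...#|#  b17=1 t=0,i=14
  #....|.  b16=0 t=1,i=3
  .####|.  b15=0 t=3,i=6
  .###.|.  b14=0 t=0,i=11
  .##.#|.  b13=0 t=0,i=4
  .##..|#  b12=1 t=0,i=7
  .#.##|.  b11=0 t=0,i=2
  .#.#.|.  b10=0 t=1,i=8
  .#..#|#  b9=1 t=1,i=10
  .#...|#  b8=1 t=2,i=7
  ..###|.  b7=0 t=0,i=10
  ..##.|#  b6=1 t=0,i=16
  ..#.#|.  b5=0 t=1,i=7
  ..#..|#  b4=1 t=2,i=6
  ...##|#  b3=1 t=0,i=15
  ...#.|#  b2=1 t=1,i=6
  ....#|.  b1=0 t=1,i=5
  .....|.  b0=0 t=1,i=4
  bits 10010100001011100001001101011100 = 2486047580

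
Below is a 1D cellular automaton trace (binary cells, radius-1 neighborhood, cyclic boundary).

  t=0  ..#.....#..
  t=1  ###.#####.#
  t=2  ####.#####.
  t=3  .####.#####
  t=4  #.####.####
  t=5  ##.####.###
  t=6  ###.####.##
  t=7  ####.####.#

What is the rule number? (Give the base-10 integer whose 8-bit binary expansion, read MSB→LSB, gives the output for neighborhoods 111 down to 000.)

  nb ###: next=#  (t=1,i=0, bit7=1)
  nb ##.: next=#  (t=1,i=2, bit6=1)
  nb #.#: next=#  (t=1,i=3, bit5=1)
  nb #..: next=.  (t=0,i=3, bit4=0)
  nb .##: next=.  (t=1,i=4, bit3=0)
  nb .#.: next=#  (t=0,i=2, bit2=1)
  nb ..#: next=#  (t=0,i=1, bit1=1)
  nb ...: next=#  (t=0,i=0, bit0=1)
  bits 11100111 = 231

231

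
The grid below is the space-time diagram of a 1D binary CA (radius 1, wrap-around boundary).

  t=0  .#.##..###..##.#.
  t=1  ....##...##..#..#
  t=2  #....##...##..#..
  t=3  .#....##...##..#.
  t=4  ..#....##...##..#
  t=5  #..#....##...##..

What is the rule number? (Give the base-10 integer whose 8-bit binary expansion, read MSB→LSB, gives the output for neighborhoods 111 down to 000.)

  nb ###: next=.  (t=0,i=8, bit7=0)
  nb ##.: next=#  (t=0,i=4, bit6=1)
  nb #.#: next=.  (t=0,i=2, bit5=0)
  nb #..: next=#  (t=0,i=5, bit4=1)
  nb .##: next=.  (t=0,i=3, bit3=0)
  nb .#.: next=.  (t=0,i=1, bit2=0)
  nb ..#: next=.  (t=0,i=0, bit1=0)
  nb ...: next=.  (t=1,i=1, bit0=0)
  bits 01010000 = 80

80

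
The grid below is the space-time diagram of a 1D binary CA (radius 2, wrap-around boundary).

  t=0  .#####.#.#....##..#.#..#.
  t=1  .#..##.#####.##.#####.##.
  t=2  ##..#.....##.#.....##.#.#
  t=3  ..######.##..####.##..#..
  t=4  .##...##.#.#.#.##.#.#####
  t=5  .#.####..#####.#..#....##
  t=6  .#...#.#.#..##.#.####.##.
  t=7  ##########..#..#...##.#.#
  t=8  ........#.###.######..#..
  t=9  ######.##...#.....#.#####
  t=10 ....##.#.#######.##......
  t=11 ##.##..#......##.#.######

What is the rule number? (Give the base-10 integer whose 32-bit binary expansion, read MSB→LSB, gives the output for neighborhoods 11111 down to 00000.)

1668744701

  [31] ##### => .  t=0,i=3
  [30] ####. => #  t=0,i=4
  [29] ###.# => #  t=0,i=5
  [28] ###.. => .  t=2,i=1
  [27] ##.## => .  t=1,i=6
  [26] ##.#. => .  t=0,i=6
  [25] ##..# => #  t=0,i=16
  [24] ##... => #  t=4,i=3
  [23] #.### => .  t=1,i=7
  [22] #.##. => #  t=1,i=13
  [21] #.#.# => #  t=0,i=7
  [20] #.#.. => #  t=0,i=9
  [19] #..## => .  t=0,i=0
  [18] #..#. => #  t=0,i=17
  [17] #...# => #  t=4,i=4
  [16] #.... => #  t=0,i=11
  [15] .#### => .  t=0,i=2
  [14] .###. => .  t=2,i=0
  [13] .##.# => .  t=1,i=5
  [12] .##.. => .  t=0,i=15
  [11] .#.## => .  t=2,i=23
  [10] .#.#. => #  t=0,i=8
  [9] .#..# => .  t=0,i=21
  [8] .#... => #  t=0,i=10
  [7] ..### => #  t=0,i=1
  [6] ..##. => #  t=0,i=14
  [5] ..#.# => #  t=0,i=18
  [4] ..#.. => #  t=0,i=23
  [3] ...## => #  t=0,i=13
  [2] ...#. => #  t=6,i=4
  [1] ....# => .  t=0,i=12
  [0] ..... => #  t=2,i=7
  bits 01100011011101110000010111111101 = 1668744701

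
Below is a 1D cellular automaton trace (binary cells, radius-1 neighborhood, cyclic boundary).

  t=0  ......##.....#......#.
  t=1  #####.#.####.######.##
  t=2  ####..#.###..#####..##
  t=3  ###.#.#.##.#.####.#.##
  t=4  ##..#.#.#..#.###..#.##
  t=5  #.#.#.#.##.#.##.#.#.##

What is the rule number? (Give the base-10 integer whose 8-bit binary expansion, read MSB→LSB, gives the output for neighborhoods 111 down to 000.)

  ###|#  b7=1 t=1,i=0
  ##.|.  b6=0 t=0,i=7
  #.#|.  b5=0 t=1,i=5
  #..|#  b4=1 t=0,i=8
  .##|#  b3=1 t=0,i=6
  .#.|#  b2=1 t=0,i=13
  ..#|.  b1=0 t=0,i=5
  ...|#  b0=1 t=0,i=0
  bits 10011101 = 157

157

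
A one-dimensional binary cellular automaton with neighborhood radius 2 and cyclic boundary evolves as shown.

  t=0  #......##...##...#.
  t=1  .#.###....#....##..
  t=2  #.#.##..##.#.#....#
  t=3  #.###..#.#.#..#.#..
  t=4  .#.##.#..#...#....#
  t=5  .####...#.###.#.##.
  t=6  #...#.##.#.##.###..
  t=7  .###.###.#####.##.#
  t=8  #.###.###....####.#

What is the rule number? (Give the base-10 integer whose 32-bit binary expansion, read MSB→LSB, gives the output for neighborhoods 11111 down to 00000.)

  ##### -> .   bit 31 = 0  t=7,i=11
  ####. -> .   bit 30 = 0  t=5,i=3
  ###.# -> #   bit 29 = 1  t=5,i=12
  ###.. -> #   bit 28 = 1  t=1,i=5
  ##.## -> #   bit 27 = 1  t=6,i=13
  ##.#. -> .   bit 26 = 0  t=2,i=1
  ##..# -> .   bit 25 = 0  t=2,i=6
  ##... -> .   bit 24 = 0  t=0,i=9
  #.### -> .   bit 23 = 0  t=1,i=3
  #.##. -> #   bit 22 = 1  t=2,i=4
  #.#.# -> #   bit 21 = 1  t=2,i=2
  #.#.. -> .   bit 20 = 0  t=0,i=0
  #..## -> #   bit 19 = 1  t=2,i=7
  #..#. -> #   bit 18 = 1  t=3,i=6
  #...# -> #   bit 17 = 1  t=0,i=10
  #.... -> .   bit 16 = 0  t=0,i=2
  .#### -> .   bit 15 = 0  t=5,i=2
  .###. -> #   bit 14 = 1  t=1,i=4
  .##.# -> #   bit 13 = 1  t=2,i=0
  .##.. -> .   bit 12 = 0  t=0,i=8
  .#.## -> #   bit 11 = 1  t=1,i=2
  .#.#. -> .   bit 10 = 0  t=0,i=18
  .#..# -> .   bit 9 = 0  t=3,i=12
  .#... -> #   bit 8 = 1  t=0,i=1
  ..### -> .   bit 7 = 0  t=5,i=1
  ..##. -> .   bit 6 = 0  t=0,i=7
  ..#.# -> .   bit 5 = 0  t=0,i=17
  ..#.. -> .   bit 4 = 0  t=1,i=10
  ...## -> .   bit 3 = 0  t=0,i=6
  ...#. -> #   bit 2 = 1  t=0,i=16
  ....# -> #   bit 1 = 1  t=0,i=5
  ..... -> #   bit 0 = 1  t=0,i=3
  bits 00111000011011100110100100000111 = 946759943

946759943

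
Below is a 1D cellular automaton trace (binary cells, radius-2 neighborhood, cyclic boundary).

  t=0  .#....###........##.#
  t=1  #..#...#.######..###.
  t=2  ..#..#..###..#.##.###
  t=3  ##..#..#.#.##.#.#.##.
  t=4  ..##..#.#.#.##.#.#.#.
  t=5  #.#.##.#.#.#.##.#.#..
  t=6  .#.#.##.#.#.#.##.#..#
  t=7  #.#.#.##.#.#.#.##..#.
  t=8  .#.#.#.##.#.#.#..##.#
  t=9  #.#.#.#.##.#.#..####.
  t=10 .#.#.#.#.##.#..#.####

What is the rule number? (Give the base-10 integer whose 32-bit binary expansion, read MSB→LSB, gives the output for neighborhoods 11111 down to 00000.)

1737485377

  ##### -> .   bit 31 = 0  t=1,i=11
  ####. -> #   bit 30 = 1  t=1,i=13
  ###.# -> #   bit 29 = 1  t=1,i=19
  ###.. -> .   bit 28 = 0  t=0,i=8
  ##.## -> .   bit 27 = 0  t=2,i=17
  ##.#. -> #   bit 26 = 1  t=0,i=19
  ##..# -> #   bit 25 = 1  t=1,i=15
  ##... -> #   bit 24 = 1  t=0,i=9
  #.### -> #   bit 23 = 1  t=1,i=9
  #.##. -> .   bit 22 = 0  t=2,i=15
  #.#.# -> .   bit 21 = 0  t=0,i=20
  #.#.. -> .   bit 20 = 0  t=0,i=1
  #..## -> #   bit 19 = 1  t=1,i=16
  #..#. -> #   bit 18 = 1  t=1,i=2
  #...# -> #   bit 17 = 1  t=1,i=5
  #.... -> #   bit 16 = 1  t=0,i=3
  .#### -> #   bit 15 = 1  t=1,i=10
  .###. -> #   bit 14 = 1  t=0,i=7
  .##.# -> #   bit 13 = 1  t=0,i=18
  .##.. -> .   bit 12 = 0  t=3,i=1
  .#.## -> #   bit 11 = 1  t=1,i=8
  .#.#. -> #   bit 10 = 1  t=0,i=0
  .#..# -> .   bit 9 = 0  t=1,i=1
  .#... -> .   bit 8 = 0  t=0,i=2
  ..### -> .   bit 7 = 0  t=0,i=6
  ..##. -> #   bit 6 = 1  t=0,i=17
  ..#.# -> .   bit 5 = 0  t=1,i=7
  ..#.. -> .   bit 4 = 0  t=1,i=3
  ...## -> .   bit 3 = 0  t=0,i=5
  ...#. -> .   bit 2 = 0  t=1,i=6
  ....# -> .   bit 1 = 0  t=0,i=4
  ..... -> #   bit 0 = 1  t=0,i=11
  bits 01100111100011111110110001000001 = 1737485377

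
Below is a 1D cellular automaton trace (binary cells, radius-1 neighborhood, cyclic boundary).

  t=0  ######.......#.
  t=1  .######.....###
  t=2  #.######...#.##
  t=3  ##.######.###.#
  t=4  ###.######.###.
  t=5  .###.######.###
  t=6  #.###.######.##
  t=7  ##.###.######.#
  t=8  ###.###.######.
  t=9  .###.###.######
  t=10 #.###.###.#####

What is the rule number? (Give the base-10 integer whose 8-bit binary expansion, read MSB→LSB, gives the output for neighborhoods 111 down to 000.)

246

  [7] ### => #  t=0,i=1
  [6] ##. => #  t=0,i=5
  [5] #.# => #  t=0,i=14
  [4] #.. => #  t=0,i=6
  [3] .## => .  t=0,i=0
  [2] .#. => #  t=0,i=13
  [1] ..# => #  t=0,i=12
  [0] ... => .  t=0,i=7
  bits 11110110 = 246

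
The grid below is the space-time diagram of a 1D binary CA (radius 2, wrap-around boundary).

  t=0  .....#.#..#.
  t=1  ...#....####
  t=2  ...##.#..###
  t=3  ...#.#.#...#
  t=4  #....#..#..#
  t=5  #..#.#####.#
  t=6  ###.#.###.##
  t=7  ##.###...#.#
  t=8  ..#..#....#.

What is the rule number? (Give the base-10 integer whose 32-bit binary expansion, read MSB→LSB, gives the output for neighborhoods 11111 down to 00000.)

3731135314

  #####|#  b31=1 t=5,i=7
  ####.|#  b30=1 t=1,i=10
  ###.#|.  b29=0 t=5,i=9
  ###..|#  b28=1 t=1,i=11
  ##.##|#  b27=1 t=5,i=10
  ##.#.|#  b26=1 t=2,i=5
  ##..#|#  b25=1 t=5,i=1
  ##...|.  b24=0 t=1,i=0
  #.###|.  b23=0 t=5,i=5
  #.##.|#  b22=1 t=5,i=11
  #.#.#|#  b21=1 t=3,i=5
  #.#..|.  b20=0 t=0,i=7
  #..##|.  b19=0 t=2,i=8
  #..#.|#  b18=1 t=0,i=9
  #...#|.  b17=0 t=1,i=1
  #....|.  b16=0 t=0,i=0
  .####|#  b15=1 t=1,i=9
  .###.|.  b14=0 t=2,i=10
  .##.#|.  b13=0 t=2,i=4
  .##..|#  b12=1 t=4,i=0
  .#.##|#  b11=1 t=5,i=4
  .#.#.|.  b10=0 t=0,i=6
  .#..#|#  b9=1 t=0,i=8
  .#...|#  b8=1 t=0,i=11
  ..###|.  b7=0 t=1,i=8
  ..##.|#  b6=1 t=2,i=3
  ..#.#|.  b5=0 t=0,i=5
  ..#..|#  b4=1 t=0,i=10
  ...##|.  b3=0 t=1,i=7
  ...#.|.  b2=0 t=0,i=4
  ....#|#  b1=1 t=0,i=3
  .....|.  b0=0 t=0,i=1
  bits 11011110011001001001101101010010 = 3731135314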